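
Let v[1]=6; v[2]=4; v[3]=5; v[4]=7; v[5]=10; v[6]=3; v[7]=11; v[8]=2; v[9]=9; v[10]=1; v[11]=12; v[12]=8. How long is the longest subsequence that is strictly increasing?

Let dp[i] be the length of the longest such subsequence ending at index i:
i:      1  2  3  4  5  6  7  8  9 10 11 12
v[i]:   6  4  5  7 10  3 11  2  9  1 12  8
dp:     1  1  2  3  4  1  5  1  4  1  6  4
Maximum dp value is 6.

6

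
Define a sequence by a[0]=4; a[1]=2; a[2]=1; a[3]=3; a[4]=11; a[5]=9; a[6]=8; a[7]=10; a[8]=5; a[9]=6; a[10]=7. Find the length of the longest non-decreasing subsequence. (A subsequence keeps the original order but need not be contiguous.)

5

Let dp[i] be the length of the longest such subsequence ending at index i:
i:      0  1  2  3  4  5  6  7  8  9 10
a[i]:   4  2  1  3 11  9  8 10  5  6  7
dp:     1  1  1  2  3  3  3  4  3  4  5
Maximum dp value is 5.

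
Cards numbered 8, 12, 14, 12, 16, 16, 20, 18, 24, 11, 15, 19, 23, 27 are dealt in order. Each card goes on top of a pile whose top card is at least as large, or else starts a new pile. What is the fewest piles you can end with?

8

Place each on the leftmost legal pile:
8 → new pile 1 (tops now [8])
12 → new pile 2 (tops now [8, 12])
14 → new pile 3 (tops now [8, 12, 14])
12 → pile 2 (tops now [8, 12, 14])
16 → new pile 4 (tops now [8, 12, 14, 16])
16 → pile 4 (tops now [8, 12, 14, 16])
20 → new pile 5 (tops now [8, 12, 14, 16, 20])
18 → pile 5 (tops now [8, 12, 14, 16, 18])
24 → new pile 6 (tops now [8, 12, 14, 16, 18, 24])
11 → pile 2 (tops now [8, 11, 14, 16, 18, 24])
15 → pile 4 (tops now [8, 11, 14, 15, 18, 24])
19 → pile 6 (tops now [8, 11, 14, 15, 18, 19])
23 → new pile 7 (tops now [8, 11, 14, 15, 18, 19, 23])
27 → new pile 8 (tops now [8, 11, 14, 15, 18, 19, 23, 27])
Eight piles.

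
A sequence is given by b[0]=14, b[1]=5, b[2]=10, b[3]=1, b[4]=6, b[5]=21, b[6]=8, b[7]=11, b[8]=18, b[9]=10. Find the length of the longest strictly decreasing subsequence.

Negate each value so 'decreasing' becomes 'increasing', then run patience tails on the negated sequence:
-14 → extends → [-14]
-5 → extends → [-14, -5]
-10 → replaces -5 → [-14, -10]
-1 → extends → [-14, -10, -1]
-6 → replaces -1 → [-14, -10, -6]
-21 → replaces -14 → [-21, -10, -6]
-8 → replaces -6 → [-21, -10, -8]
-11 → replaces -10 → [-21, -11, -8]
-18 → replaces -11 → [-21, -18, -8]
-10 → replaces -8 → [-21, -18, -10]
Three tails, so the longest strictly decreasing subsequence of the original has length 3.

3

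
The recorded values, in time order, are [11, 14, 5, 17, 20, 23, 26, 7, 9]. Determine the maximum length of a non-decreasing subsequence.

6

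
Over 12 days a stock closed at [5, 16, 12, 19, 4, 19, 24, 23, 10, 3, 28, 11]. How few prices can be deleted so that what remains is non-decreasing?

Fewest deletions = n − (longest non-decreasing subsequence).
i:      1  2  3  4  5  6  7  8  9 10 11 12
a[i]:   5 16 12 19  4 19 24 23 10  3 28 11
dp:     1  2  2  3  1  4  5  5  2  1  6  3
max dp = 6, so deletions = 12 − 6 = 6.

6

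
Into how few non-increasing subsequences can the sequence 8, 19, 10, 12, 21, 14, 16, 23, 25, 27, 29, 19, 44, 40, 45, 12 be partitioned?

11

Place each on the leftmost legal pile:
8 → new pile 1 (tops now [8])
19 → new pile 2 (tops now [8, 19])
10 → pile 2 (tops now [8, 10])
12 → new pile 3 (tops now [8, 10, 12])
21 → new pile 4 (tops now [8, 10, 12, 21])
14 → pile 4 (tops now [8, 10, 12, 14])
16 → new pile 5 (tops now [8, 10, 12, 14, 16])
23 → new pile 6 (tops now [8, 10, 12, 14, 16, 23])
25 → new pile 7 (tops now [8, 10, 12, 14, 16, 23, 25])
27 → new pile 8 (tops now [8, 10, 12, 14, 16, 23, 25, 27])
29 → new pile 9 (tops now [8, 10, 12, 14, 16, 23, 25, 27, 29])
19 → pile 6 (tops now [8, 10, 12, 14, 16, 19, 25, 27, 29])
44 → new pile 10 (tops now [8, 10, 12, 14, 16, 19, 25, 27, 29, 44])
40 → pile 10 (tops now [8, 10, 12, 14, 16, 19, 25, 27, 29, 40])
45 → new pile 11 (tops now [8, 10, 12, 14, 16, 19, 25, 27, 29, 40, 45])
12 → pile 3 (tops now [8, 10, 12, 14, 16, 19, 25, 27, 29, 40, 45])
Eleven piles.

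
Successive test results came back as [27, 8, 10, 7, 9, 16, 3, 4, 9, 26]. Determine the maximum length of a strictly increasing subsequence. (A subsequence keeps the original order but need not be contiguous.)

4

Let dp[i] be the length of the longest such subsequence ending at index i:
i:      1  2  3  4  5  6  7  8  9 10
a[i]:  27  8 10  7  9 16  3  4  9 26
dp:     1  1  2  1  2  3  1  2  3  4
Maximum dp value is 4.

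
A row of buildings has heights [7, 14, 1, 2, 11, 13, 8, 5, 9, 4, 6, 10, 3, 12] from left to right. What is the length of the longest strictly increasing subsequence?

6

Let dp[i] be the length of the longest such subsequence ending at index i:
i:      1  2  3  4  5  6  7  8  9 10 11 12 13 14
a[i]:   7 14  1  2 11 13  8  5  9  4  6 10  3 12
dp:     1  2  1  2  3  4  3  3  4  3  4  5  3  6
Maximum dp value is 6.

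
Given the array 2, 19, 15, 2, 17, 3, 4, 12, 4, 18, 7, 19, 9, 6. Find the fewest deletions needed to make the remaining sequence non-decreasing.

7

Fewest deletions = n − (longest non-decreasing subsequence).
i:      1  2  3  4  5  6  7  8  9 10 11 12 13 14
a[i]:   2 19 15  2 17  3  4 12  4 18  7 19  9  6
dp:     1  2  2  2  3  3  4  5  5  6  6  7  7  6
max dp = 7, so deletions = 14 − 7 = 7.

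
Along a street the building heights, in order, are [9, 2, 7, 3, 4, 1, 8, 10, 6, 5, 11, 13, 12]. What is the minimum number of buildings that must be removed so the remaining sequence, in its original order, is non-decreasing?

Fewest deletions = n − (longest non-decreasing subsequence).
i:      1  2  3  4  5  6  7  8  9 10 11 12 13
a[i]:   9  2  7  3  4  1  8 10  6  5 11 13 12
dp:     1  1  2  2  3  1  4  5  4  4  6  7  7
max dp = 7, so deletions = 13 − 7 = 6.

6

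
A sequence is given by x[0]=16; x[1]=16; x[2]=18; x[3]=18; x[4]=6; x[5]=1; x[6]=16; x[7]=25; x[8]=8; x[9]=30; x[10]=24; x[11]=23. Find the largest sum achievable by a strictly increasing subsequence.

89

Let S[i] be the best sum of a strictly increasing subsequence ending at i:
i:      0  1  2  3  4  5  6  7  8  9 10 11
x[i]:  16 16 18 18  6  1 16 25  8 30 24 23
S:     16 16 34 34  6  1 22 59 14 89 58 57
Maximum is 89 (e.g. 16 + 18 + 25 + 30).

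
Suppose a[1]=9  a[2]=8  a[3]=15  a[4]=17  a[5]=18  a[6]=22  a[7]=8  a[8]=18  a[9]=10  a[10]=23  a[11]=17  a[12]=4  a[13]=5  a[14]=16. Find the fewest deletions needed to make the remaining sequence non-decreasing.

8

Fewest deletions = n − (longest non-decreasing subsequence).
i:      1  2  3  4  5  6  7  8  9 10 11 12 13 14
a[i]:   9  8 15 17 18 22  8 18 10 23 17  4  5 16
dp:     1  1  2  3  4  5  2  5  3  6  4  1  2  4
max dp = 6, so deletions = 14 − 6 = 8.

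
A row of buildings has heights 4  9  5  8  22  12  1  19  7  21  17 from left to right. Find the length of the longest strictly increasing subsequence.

6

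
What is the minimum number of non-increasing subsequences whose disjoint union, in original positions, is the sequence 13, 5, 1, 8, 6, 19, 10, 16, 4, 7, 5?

4

Place each on the leftmost legal pile:
13 → new pile 1 (tops now [13])
5 → pile 1 (tops now [5])
1 → pile 1 (tops now [1])
8 → new pile 2 (tops now [1, 8])
6 → pile 2 (tops now [1, 6])
19 → new pile 3 (tops now [1, 6, 19])
10 → pile 3 (tops now [1, 6, 10])
16 → new pile 4 (tops now [1, 6, 10, 16])
4 → pile 2 (tops now [1, 4, 10, 16])
7 → pile 3 (tops now [1, 4, 7, 16])
5 → pile 3 (tops now [1, 4, 5, 16])
Four piles.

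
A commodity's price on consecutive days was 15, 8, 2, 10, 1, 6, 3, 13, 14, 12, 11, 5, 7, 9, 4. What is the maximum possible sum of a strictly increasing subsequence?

45

Let S[i] be the best sum of a strictly increasing subsequence ending at i:
i:      1  2  3  4  5  6  7  8  9 10 11 12 13 14 15
a[i]:  15  8  2 10  1  6  3 13 14 12 11  5  7  9  4
S:     15  8  2 18  1  8  5 31 45 30 29 10 17 26  9
Maximum is 45 (e.g. 8 + 10 + 13 + 14).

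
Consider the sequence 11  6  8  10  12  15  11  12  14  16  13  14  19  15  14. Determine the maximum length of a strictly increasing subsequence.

Let dp[i] be the length of the longest such subsequence ending at index i:
i:      1  2  3  4  5  6  7  8  9 10 11 12 13 14 15
a[i]:  11  6  8 10 12 15 11 12 14 16 13 14 19 15 14
dp:     1  1  2  3  4  5  4  5  6  7  6  7  8  8  7
Maximum dp value is 8.

8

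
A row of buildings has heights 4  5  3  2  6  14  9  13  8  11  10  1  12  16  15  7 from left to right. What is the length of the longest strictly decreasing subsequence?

Let dp[i] be the longest strictly decreasing subsequence ending at i:
i:      1  2  3  4  5  6  7  8  9 10 11 12 13 14 15 16
a[i]:   4  5  3  2  6 14  9 13  8 11 10  1 12 16 15  7
dp:     1  1  2  3  1  1  2  2  3  3  4  5  3  1  2  5
Maximum is 5.

5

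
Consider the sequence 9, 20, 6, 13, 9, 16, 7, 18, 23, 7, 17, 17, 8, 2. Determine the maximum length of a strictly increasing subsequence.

Let dp[i] be the length of the longest such subsequence ending at index i:
i:      1  2  3  4  5  6  7  8  9 10 11 12 13 14
a[i]:   9 20  6 13  9 16  7 18 23  7 17 17  8  2
dp:     1  2  1  2  2  3  2  4  5  2  4  4  3  1
Maximum dp value is 5.

5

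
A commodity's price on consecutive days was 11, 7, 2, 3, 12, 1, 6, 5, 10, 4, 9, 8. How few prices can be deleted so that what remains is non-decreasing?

8

Fewest deletions = n − (longest non-decreasing subsequence).
i:      1  2  3  4  5  6  7  8  9 10 11 12
a[i]:  11  7  2  3 12  1  6  5 10  4  9  8
dp:     1  1  1  2  3  1  3  3  4  3  4  4
max dp = 4, so deletions = 12 − 4 = 8.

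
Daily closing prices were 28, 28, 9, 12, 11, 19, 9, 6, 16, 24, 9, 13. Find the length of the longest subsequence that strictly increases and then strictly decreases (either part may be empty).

5

inc[i] = longest strictly increasing subsequence ending at i; dec[i] = longest strictly decreasing subsequence starting at i:
i:      1  2  3  4  5  6  7  8  9 10 11 12
a[i]:  28 28  9 12 11 19  9  6 16 24  9 13
inc:    1  1  1  2  2  3  1  1  3  4  2  3
dec:    5  5  2  4  3  3  2  1  2  2  1  1
Best peak at i=1 (value 28): inc=1, dec=5, length 1+5−1 = 5.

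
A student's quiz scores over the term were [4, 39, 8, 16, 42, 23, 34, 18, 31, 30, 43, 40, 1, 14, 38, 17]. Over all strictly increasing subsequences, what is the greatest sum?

128

Let S[i] be the best sum of a strictly increasing subsequence ending at i:
i:       1   2   3   4   5   6   7   8   9  10  11  12  13  14  15  16
a[i]:    4  39   8  16  42  23  34  18  31  30  43  40   1  14  38  17
S:       4  43  12  28  85  51  85  46  82  81 128 125   1  26 123  45
Maximum is 128 (e.g. 4 + 8 + 16 + 23 + 34 + 43).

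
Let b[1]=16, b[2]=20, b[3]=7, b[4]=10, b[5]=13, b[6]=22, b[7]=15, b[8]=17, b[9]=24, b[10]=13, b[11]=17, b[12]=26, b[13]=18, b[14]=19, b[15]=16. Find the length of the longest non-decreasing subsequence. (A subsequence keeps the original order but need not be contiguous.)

8

Track the smallest tail for each achievable length (allowing ties):
16 → extends → [16]
20 → extends → [16, 20]
7 → replaces 16 → [7, 20]
10 → replaces 20 → [7, 10]
13 → extends → [7, 10, 13]
22 → extends → [7, 10, 13, 22]
15 → replaces 22 → [7, 10, 13, 15]
17 → extends → [7, 10, 13, 15, 17]
24 → extends → [7, 10, 13, 15, 17, 24]
13 → replaces 15 → [7, 10, 13, 13, 17, 24]
17 → replaces 24 → [7, 10, 13, 13, 17, 17]
26 → extends → [7, 10, 13, 13, 17, 17, 26]
18 → replaces 26 → [7, 10, 13, 13, 17, 17, 18]
19 → extends → [7, 10, 13, 13, 17, 17, 18, 19]
16 → replaces 17 → [7, 10, 13, 13, 16, 17, 18, 19]
Eight tails, so the longest non-decreasing subsequence has length 8 (e.g. 7, 10, 13, 15, 17, 17, 18, 19).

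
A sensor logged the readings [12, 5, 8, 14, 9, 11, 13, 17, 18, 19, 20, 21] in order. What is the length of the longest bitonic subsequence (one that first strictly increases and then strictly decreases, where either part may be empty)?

10

inc[i] = longest strictly increasing subsequence ending at i; dec[i] = longest strictly decreasing subsequence starting at i:
i:      1  2  3  4  5  6  7  8  9 10 11 12
a[i]:  12  5  8 14  9 11 13 17 18 19 20 21
inc:    1  1  2  3  3  4  5  6  7  8  9 10
dec:    2  1  1  2  1  1  1  1  1  1  1  1
Best peak at i=12 (value 21): inc=10, dec=1, length 10+1−1 = 10.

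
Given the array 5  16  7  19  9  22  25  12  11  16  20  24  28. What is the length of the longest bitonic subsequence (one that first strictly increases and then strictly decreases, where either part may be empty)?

inc[i] = longest strictly increasing subsequence ending at i; dec[i] = longest strictly decreasing subsequence starting at i:
i:      1  2  3  4  5  6  7  8  9 10 11 12 13
a[i]:   5 16  7 19  9 22 25 12 11 16 20 24 28
inc:    1  2  2  3  3  4  5  4  4  5  6  7  8
dec:    1  3  1  3  1  3  3  2  1  1  1  1  1
Best peak at i=13 (value 28): inc=8, dec=1, length 8+1−1 = 8.

8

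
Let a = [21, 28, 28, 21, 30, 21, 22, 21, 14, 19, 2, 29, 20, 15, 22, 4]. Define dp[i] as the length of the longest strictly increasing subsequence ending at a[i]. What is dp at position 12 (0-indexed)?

3

dp[i] = 1 + max{dp[j] : j<i, a[j]<a[i]} (or 1 if no such j):
i:      0  1  2  3  4  5  6  7  8  9 10 11 12 13 14 15
a[i]:  21 28 28 21 30 21 22 21 14 19  2 29 20 15 22  4
dp:     1  2  2  1  3  1  2  1  1  2  1  3  3  2  4  2
At index 12 the value is 3.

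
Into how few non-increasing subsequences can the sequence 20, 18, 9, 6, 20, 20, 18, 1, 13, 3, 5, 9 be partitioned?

Place each on the leftmost legal pile:
20 → new pile 1 (tops now [20])
18 → pile 1 (tops now [18])
9 → pile 1 (tops now [9])
6 → pile 1 (tops now [6])
20 → new pile 2 (tops now [6, 20])
20 → pile 2 (tops now [6, 20])
18 → pile 2 (tops now [6, 18])
1 → pile 1 (tops now [1, 18])
13 → pile 2 (tops now [1, 13])
3 → pile 2 (tops now [1, 3])
5 → new pile 3 (tops now [1, 3, 5])
9 → new pile 4 (tops now [1, 3, 5, 9])
Four piles.

4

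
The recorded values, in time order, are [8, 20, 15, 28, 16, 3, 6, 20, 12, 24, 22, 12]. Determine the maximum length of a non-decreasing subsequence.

5

Let dp[i] be the length of the longest such subsequence ending at index i:
i:      1  2  3  4  5  6  7  8  9 10 11 12
a[i]:   8 20 15 28 16  3  6 20 12 24 22 12
dp:     1  2  2  3  3  1  2  4  3  5  5  4
Maximum dp value is 5.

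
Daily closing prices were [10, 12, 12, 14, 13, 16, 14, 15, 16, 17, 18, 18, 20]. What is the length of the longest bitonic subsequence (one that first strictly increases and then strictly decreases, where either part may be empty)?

9

inc[i] = longest strictly increasing subsequence ending at i; dec[i] = longest strictly decreasing subsequence starting at i:
i:      1  2  3  4  5  6  7  8  9 10 11 12 13
a[i]:  10 12 12 14 13 16 14 15 16 17 18 18 20
inc:    1  2  2  3  3  4  4  5  6  7  8  8  9
dec:    1  1  1  2  1  2  1  1  1  1  1  1  1
Best peak at i=13 (value 20): inc=9, dec=1, length 9+1−1 = 9.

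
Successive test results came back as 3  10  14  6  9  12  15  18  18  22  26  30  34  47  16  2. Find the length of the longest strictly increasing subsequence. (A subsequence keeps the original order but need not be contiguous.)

11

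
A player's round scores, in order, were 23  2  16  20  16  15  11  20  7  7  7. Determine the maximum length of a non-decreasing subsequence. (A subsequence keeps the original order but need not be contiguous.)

4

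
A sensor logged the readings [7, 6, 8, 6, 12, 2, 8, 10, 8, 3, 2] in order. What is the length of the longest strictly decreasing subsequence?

5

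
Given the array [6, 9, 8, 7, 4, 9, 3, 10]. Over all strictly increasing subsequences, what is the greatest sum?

Let S[i] be the best sum of a strictly increasing subsequence ending at i:
i:      1  2  3  4  5  6  7  8
a[i]:   6  9  8  7  4  9  3 10
S:      6 15 14 13  4 23  3 33
Maximum is 33 (e.g. 6 + 8 + 9 + 10).

33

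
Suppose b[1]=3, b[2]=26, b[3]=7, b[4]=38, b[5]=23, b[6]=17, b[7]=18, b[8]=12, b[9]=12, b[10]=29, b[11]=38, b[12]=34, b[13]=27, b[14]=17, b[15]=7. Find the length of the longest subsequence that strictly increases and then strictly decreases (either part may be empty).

inc[i] = longest strictly increasing subsequence ending at i; dec[i] = longest strictly decreasing subsequence starting at i:
i:      1  2  3  4  5  6  7  8  9 10 11 12 13 14 15
b[i]:   3 26  7 38 23 17 18 12 12 29 38 34 27 17  7
inc:    1  2  2  3  3  3  4  3  3  5  6  6  5  4  2
dec:    1  5  1  5  4  3  3  2  2  4  5  4  3  2  1
Best peak at i=11 (value 38): inc=6, dec=5, length 6+5−1 = 10.

10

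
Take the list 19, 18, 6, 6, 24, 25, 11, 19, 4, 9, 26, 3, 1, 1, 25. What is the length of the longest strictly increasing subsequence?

Track the smallest tail for each achievable length (strict):
19 → extends → [19]
18 → replaces 19 → [18]
6 → replaces 18 → [6]
6 → already a tail → [6]
24 → extends → [6, 24]
25 → extends → [6, 24, 25]
11 → replaces 24 → [6, 11, 25]
19 → replaces 25 → [6, 11, 19]
4 → replaces 6 → [4, 11, 19]
9 → replaces 11 → [4, 9, 19]
26 → extends → [4, 9, 19, 26]
3 → replaces 4 → [3, 9, 19, 26]
1 → replaces 3 → [1, 9, 19, 26]
1 → already a tail → [1, 9, 19, 26]
25 → replaces 26 → [1, 9, 19, 25]
Four tails, so the longest strictly increasing subsequence has length 4 (e.g. 19, 24, 25, 26).

4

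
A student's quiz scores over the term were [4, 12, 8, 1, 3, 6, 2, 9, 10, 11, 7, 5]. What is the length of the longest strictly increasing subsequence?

6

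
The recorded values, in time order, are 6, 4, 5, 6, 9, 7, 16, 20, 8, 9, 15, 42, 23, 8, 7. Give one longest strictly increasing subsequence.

4, 5, 6, 7, 8, 9, 15, 42

Patience tails give the LIS length; then backtrack through the dp parents:
6 → extends → [6]
4 → replaces 6 → [4]
5 → extends → [4, 5]
6 → extends → [4, 5, 6]
9 → extends → [4, 5, 6, 9]
7 → replaces 9 → [4, 5, 6, 7]
16 → extends → [4, 5, 6, 7, 16]
20 → extends → [4, 5, 6, 7, 16, 20]
8 → replaces 16 → [4, 5, 6, 7, 8, 20]
9 → replaces 20 → [4, 5, 6, 7, 8, 9]
15 → extends → [4, 5, 6, 7, 8, 9, 15]
42 → extends → [4, 5, 6, 7, 8, 9, 15, 42]
23 → replaces 42 → [4, 5, 6, 7, 8, 9, 15, 23]
8 → already a tail → [4, 5, 6, 7, 8, 9, 15, 23]
7 → already a tail → [4, 5, 6, 7, 8, 9, 15, 23]
Length 8; one witness is 4, 5, 6, 7, 8, 9, 15, 42.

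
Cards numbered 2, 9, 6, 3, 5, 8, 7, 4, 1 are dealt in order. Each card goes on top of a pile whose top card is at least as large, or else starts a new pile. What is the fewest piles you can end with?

Place each on the leftmost legal pile:
2 → new pile 1 (tops now [2])
9 → new pile 2 (tops now [2, 9])
6 → pile 2 (tops now [2, 6])
3 → pile 2 (tops now [2, 3])
5 → new pile 3 (tops now [2, 3, 5])
8 → new pile 4 (tops now [2, 3, 5, 8])
7 → pile 4 (tops now [2, 3, 5, 7])
4 → pile 3 (tops now [2, 3, 4, 7])
1 → pile 1 (tops now [1, 3, 4, 7])
Four piles.

4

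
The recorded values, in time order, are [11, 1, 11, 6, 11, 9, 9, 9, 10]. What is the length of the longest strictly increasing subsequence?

Track the smallest tail for each achievable length (strict):
11 → extends → [11]
1 → replaces 11 → [1]
11 → extends → [1, 11]
6 → replaces 11 → [1, 6]
11 → extends → [1, 6, 11]
9 → replaces 11 → [1, 6, 9]
9 → already a tail → [1, 6, 9]
9 → already a tail → [1, 6, 9]
10 → extends → [1, 6, 9, 10]
Four tails, so the longest strictly increasing subsequence has length 4 (e.g. 1, 6, 9, 10).

4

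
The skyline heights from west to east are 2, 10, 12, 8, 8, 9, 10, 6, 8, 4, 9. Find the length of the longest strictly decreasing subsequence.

Negate each value so 'decreasing' becomes 'increasing', then run patience tails on the negated sequence:
-2 → extends → [-2]
-10 → replaces -2 → [-10]
-12 → replaces -10 → [-12]
-8 → extends → [-12, -8]
-8 → already a tail → [-12, -8]
-9 → replaces -8 → [-12, -9]
-10 → replaces -9 → [-12, -10]
-6 → extends → [-12, -10, -6]
-8 → replaces -6 → [-12, -10, -8]
-4 → extends → [-12, -10, -8, -4]
-9 → replaces -8 → [-12, -10, -9, -4]
Four tails, so the longest strictly decreasing subsequence of the original has length 4.

4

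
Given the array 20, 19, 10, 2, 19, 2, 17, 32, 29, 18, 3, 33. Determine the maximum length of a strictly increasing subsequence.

4

Track the smallest tail for each achievable length (strict):
20 → extends → [20]
19 → replaces 20 → [19]
10 → replaces 19 → [10]
2 → replaces 10 → [2]
19 → extends → [2, 19]
2 → already a tail → [2, 19]
17 → replaces 19 → [2, 17]
32 → extends → [2, 17, 32]
29 → replaces 32 → [2, 17, 29]
18 → replaces 29 → [2, 17, 18]
3 → replaces 17 → [2, 3, 18]
33 → extends → [2, 3, 18, 33]
Four tails, so the longest strictly increasing subsequence has length 4 (e.g. 10, 19, 32, 33).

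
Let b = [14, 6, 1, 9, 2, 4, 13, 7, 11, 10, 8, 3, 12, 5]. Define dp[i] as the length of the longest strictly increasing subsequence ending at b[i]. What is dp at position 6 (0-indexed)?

dp[i] = 1 + max{dp[j] : j<i, b[j]<b[i]} (or 1 if no such j):
i:      0  1  2  3  4  5  6  7  8  9 10 11 12 13
b[i]:  14  6  1  9  2  4 13  7 11 10  8  3 12  5
dp:     1  1  1  2  2  3  4  4  5  5  5  3  6  4
At index 6 the value is 4.

4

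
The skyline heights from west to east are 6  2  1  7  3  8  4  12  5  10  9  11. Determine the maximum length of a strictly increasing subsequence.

Let dp[i] be the length of the longest such subsequence ending at index i:
i:      1  2  3  4  5  6  7  8  9 10 11 12
a[i]:   6  2  1  7  3  8  4 12  5 10  9 11
dp:     1  1  1  2  2  3  3  4  4  5  5  6
Maximum dp value is 6.

6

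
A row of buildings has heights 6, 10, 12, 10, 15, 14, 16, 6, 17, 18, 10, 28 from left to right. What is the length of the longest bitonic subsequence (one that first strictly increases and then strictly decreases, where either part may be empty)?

inc[i] = longest strictly increasing subsequence ending at i; dec[i] = longest strictly decreasing subsequence starting at i:
i:      1  2  3  4  5  6  7  8  9 10 11 12
a[i]:   6 10 12 10 15 14 16  6 17 18 10 28
inc:    1  2  3  2  4  4  5  1  6  7  2  8
dec:    1  2  3  2  3  2  2  1  2  2  1  1
Best peak at i=10 (value 18): inc=7, dec=2, length 7+2−1 = 8.

8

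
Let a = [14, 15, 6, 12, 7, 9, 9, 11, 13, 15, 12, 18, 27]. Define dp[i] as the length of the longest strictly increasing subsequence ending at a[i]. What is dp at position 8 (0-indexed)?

dp[i] = 1 + max{dp[j] : j<i, a[j]<a[i]} (or 1 if no such j):
i:      0  1  2  3  4  5  6  7  8  9 10 11 12
a[i]:  14 15  6 12  7  9  9 11 13 15 12 18 27
dp:     1  2  1  2  2  3  3  4  5  6  5  7  8
At index 8 the value is 5.

5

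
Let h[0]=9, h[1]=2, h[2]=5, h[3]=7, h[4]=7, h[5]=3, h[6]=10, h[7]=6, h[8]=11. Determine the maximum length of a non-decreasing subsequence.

6

Let dp[i] be the length of the longest such subsequence ending at index i:
i:      0  1  2  3  4  5  6  7  8
h[i]:   9  2  5  7  7  3 10  6 11
dp:     1  1  2  3  4  2  5  3  6
Maximum dp value is 6.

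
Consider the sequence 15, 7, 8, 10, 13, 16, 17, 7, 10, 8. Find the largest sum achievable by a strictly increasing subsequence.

Let S[i] be the best sum of a strictly increasing subsequence ending at i:
i:      1  2  3  4  5  6  7  8  9 10
a[i]:  15  7  8 10 13 16 17  7 10  8
S:     15  7 15 25 38 54 71  7 25 15
Maximum is 71 (e.g. 7 + 8 + 10 + 13 + 16 + 17).

71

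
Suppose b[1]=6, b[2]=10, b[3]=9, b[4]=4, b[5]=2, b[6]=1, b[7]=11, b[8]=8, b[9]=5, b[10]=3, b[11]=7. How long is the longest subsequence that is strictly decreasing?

Negate each value so 'decreasing' becomes 'increasing', then run patience tails on the negated sequence:
-6 → extends → [-6]
-10 → replaces -6 → [-10]
-9 → extends → [-10, -9]
-4 → extends → [-10, -9, -4]
-2 → extends → [-10, -9, -4, -2]
-1 → extends → [-10, -9, -4, -2, -1]
-11 → replaces -10 → [-11, -9, -4, -2, -1]
-8 → replaces -4 → [-11, -9, -8, -2, -1]
-5 → replaces -2 → [-11, -9, -8, -5, -1]
-3 → replaces -1 → [-11, -9, -8, -5, -3]
-7 → replaces -5 → [-11, -9, -8, -7, -3]
Five tails, so the longest strictly decreasing subsequence of the original has length 5.

5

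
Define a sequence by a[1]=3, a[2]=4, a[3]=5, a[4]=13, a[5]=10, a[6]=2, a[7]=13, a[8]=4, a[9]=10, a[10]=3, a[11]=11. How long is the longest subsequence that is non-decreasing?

Track the smallest tail for each achievable length (allowing ties):
3 → extends → [3]
4 → extends → [3, 4]
5 → extends → [3, 4, 5]
13 → extends → [3, 4, 5, 13]
10 → replaces 13 → [3, 4, 5, 10]
2 → replaces 3 → [2, 4, 5, 10]
13 → extends → [2, 4, 5, 10, 13]
4 → replaces 5 → [2, 4, 4, 10, 13]
10 → replaces 13 → [2, 4, 4, 10, 10]
3 → replaces 4 → [2, 3, 4, 10, 10]
11 → extends → [2, 3, 4, 10, 10, 11]
Six tails, so the longest non-decreasing subsequence has length 6 (e.g. 3, 4, 5, 10, 10, 11).

6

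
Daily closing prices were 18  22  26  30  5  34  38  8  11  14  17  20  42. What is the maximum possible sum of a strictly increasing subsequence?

Let S[i] be the best sum of a strictly increasing subsequence ending at i:
i:       1   2   3   4   5   6   7   8   9  10  11  12  13
a[i]:   18  22  26  30   5  34  38   8  11  14  17  20  42
S:      18  40  66  96   5 130 168  13  24  38  55  75 210
Maximum is 210 (e.g. 18 + 22 + 26 + 30 + 34 + 38 + 42).

210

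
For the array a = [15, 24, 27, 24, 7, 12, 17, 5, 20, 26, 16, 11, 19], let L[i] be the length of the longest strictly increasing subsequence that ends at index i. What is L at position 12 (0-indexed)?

4

dp[i] = 1 + max{dp[j] : j<i, a[j]<a[i]} (or 1 if no such j):
i:      0  1  2  3  4  5  6  7  8  9 10 11 12
a[i]:  15 24 27 24  7 12 17  5 20 26 16 11 19
dp:     1  2  3  2  1  2  3  1  4  5  3  2  4
At index 12 the value is 4.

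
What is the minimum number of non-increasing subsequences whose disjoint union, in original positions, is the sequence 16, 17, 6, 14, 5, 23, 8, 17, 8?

The minimum number of non-increasing subsequences covering a sequence equals the length of its longest strictly increasing subsequence.
LIS length is 3 (e.g. 16, 17, 23), so 3 piles are needed.

3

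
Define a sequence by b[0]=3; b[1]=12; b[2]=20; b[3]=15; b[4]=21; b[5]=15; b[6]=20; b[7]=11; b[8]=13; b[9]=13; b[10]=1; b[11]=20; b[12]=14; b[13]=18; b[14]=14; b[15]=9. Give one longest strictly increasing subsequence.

3, 12, 13, 14, 18

Patience tails give the LIS length; then backtrack through the dp parents:
3 → extends → [3]
12 → extends → [3, 12]
20 → extends → [3, 12, 20]
15 → replaces 20 → [3, 12, 15]
21 → extends → [3, 12, 15, 21]
15 → already a tail → [3, 12, 15, 21]
20 → replaces 21 → [3, 12, 15, 20]
11 → replaces 12 → [3, 11, 15, 20]
13 → replaces 15 → [3, 11, 13, 20]
13 → already a tail → [3, 11, 13, 20]
1 → replaces 3 → [1, 11, 13, 20]
20 → already a tail → [1, 11, 13, 20]
14 → replaces 20 → [1, 11, 13, 14]
18 → extends → [1, 11, 13, 14, 18]
14 → already a tail → [1, 11, 13, 14, 18]
9 → replaces 11 → [1, 9, 13, 14, 18]
Length 5; one witness is 3, 12, 13, 14, 18.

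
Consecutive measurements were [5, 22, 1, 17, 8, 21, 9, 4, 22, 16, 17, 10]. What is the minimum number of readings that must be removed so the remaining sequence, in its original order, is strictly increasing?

7

Fewest deletions = n − (longest strictly increasing subsequence).
Patience tails:
5 → extends → [5]
22 → extends → [5, 22]
1 → replaces 5 → [1, 22]
17 → replaces 22 → [1, 17]
8 → replaces 17 → [1, 8]
21 → extends → [1, 8, 21]
9 → replaces 21 → [1, 8, 9]
4 → replaces 8 → [1, 4, 9]
22 → extends → [1, 4, 9, 22]
16 → replaces 22 → [1, 4, 9, 16]
17 → extends → [1, 4, 9, 16, 17]
10 → replaces 16 → [1, 4, 9, 10, 17]
Longest strictly increasing subsequence has length 5, so deletions = 12 − 5 = 7.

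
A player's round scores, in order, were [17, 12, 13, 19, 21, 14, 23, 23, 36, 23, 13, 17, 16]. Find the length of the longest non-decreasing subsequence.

7

Track the smallest tail for each achievable length (allowing ties):
17 → extends → [17]
12 → replaces 17 → [12]
13 → extends → [12, 13]
19 → extends → [12, 13, 19]
21 → extends → [12, 13, 19, 21]
14 → replaces 19 → [12, 13, 14, 21]
23 → extends → [12, 13, 14, 21, 23]
23 → extends → [12, 13, 14, 21, 23, 23]
36 → extends → [12, 13, 14, 21, 23, 23, 36]
23 → replaces 36 → [12, 13, 14, 21, 23, 23, 23]
13 → replaces 14 → [12, 13, 13, 21, 23, 23, 23]
17 → replaces 21 → [12, 13, 13, 17, 23, 23, 23]
16 → replaces 17 → [12, 13, 13, 16, 23, 23, 23]
Seven tails, so the longest non-decreasing subsequence has length 7 (e.g. 12, 13, 19, 21, 23, 23, 36).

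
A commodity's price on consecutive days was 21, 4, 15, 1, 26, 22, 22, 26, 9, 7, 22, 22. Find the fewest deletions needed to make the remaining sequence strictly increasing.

8

Fewest deletions = n − (longest strictly increasing subsequence).
Patience tails:
21 → extends → [21]
4 → replaces 21 → [4]
15 → extends → [4, 15]
1 → replaces 4 → [1, 15]
26 → extends → [1, 15, 26]
22 → replaces 26 → [1, 15, 22]
22 → already a tail → [1, 15, 22]
26 → extends → [1, 15, 22, 26]
9 → replaces 15 → [1, 9, 22, 26]
7 → replaces 9 → [1, 7, 22, 26]
22 → already a tail → [1, 7, 22, 26]
22 → already a tail → [1, 7, 22, 26]
Longest strictly increasing subsequence has length 4, so deletions = 12 − 4 = 8.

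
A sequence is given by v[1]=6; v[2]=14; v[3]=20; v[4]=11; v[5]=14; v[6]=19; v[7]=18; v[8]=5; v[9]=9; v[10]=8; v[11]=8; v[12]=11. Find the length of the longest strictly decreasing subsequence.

Let dp[i] be the longest strictly decreasing subsequence ending at i:
i:      1  2  3  4  5  6  7  8  9 10 11 12
v[i]:   6 14 20 11 14 19 18  5  9  8  8 11
dp:     1  1  1  2  2  2  3  4  4  5  5  4
Maximum is 5.

5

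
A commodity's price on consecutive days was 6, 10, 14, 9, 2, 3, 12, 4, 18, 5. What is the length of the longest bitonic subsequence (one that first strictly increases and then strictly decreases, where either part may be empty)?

inc[i] = longest strictly increasing subsequence ending at i; dec[i] = longest strictly decreasing subsequence starting at i:
i:      1  2  3  4  5  6  7  8  9 10
a[i]:   6 10 14  9  2  3 12  4 18  5
inc:    1  2  3  2  1  2  3  3  4  4
dec:    2  3  3  2  1  1  2  1  2  1
Best peak at i=3 (value 14): inc=3, dec=3, length 3+3−1 = 5.

5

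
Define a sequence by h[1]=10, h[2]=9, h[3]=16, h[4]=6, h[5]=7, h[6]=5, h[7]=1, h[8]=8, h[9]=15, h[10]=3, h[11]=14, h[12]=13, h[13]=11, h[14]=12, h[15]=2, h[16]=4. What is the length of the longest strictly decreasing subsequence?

6

Let dp[i] be the longest strictly decreasing subsequence ending at i:
i:      1  2  3  4  5  6  7  8  9 10 11 12 13 14 15 16
h[i]:  10  9 16  6  7  5  1  8 15  3 14 13 11 12  2  4
dp:     1  2  1  3  3  4  5  3  2  5  3  4  5  5  6  6
Maximum is 6.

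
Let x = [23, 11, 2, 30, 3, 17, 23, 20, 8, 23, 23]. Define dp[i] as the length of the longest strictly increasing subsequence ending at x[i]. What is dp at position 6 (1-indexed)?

dp[i] = 1 + max{dp[j] : j<i, x[j]<x[i]} (or 1 if no such j):
i:      1  2  3  4  5  6  7  8  9 10 11
x[i]:  23 11  2 30  3 17 23 20  8 23 23
dp:     1  1  1  2  2  3  4  4  3  5  5
At index 6 the value is 3.

3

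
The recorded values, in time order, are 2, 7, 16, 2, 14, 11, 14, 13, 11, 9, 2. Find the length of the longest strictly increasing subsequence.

Track the smallest tail for each achievable length (strict):
2 → extends → [2]
7 → extends → [2, 7]
16 → extends → [2, 7, 16]
2 → already a tail → [2, 7, 16]
14 → replaces 16 → [2, 7, 14]
11 → replaces 14 → [2, 7, 11]
14 → extends → [2, 7, 11, 14]
13 → replaces 14 → [2, 7, 11, 13]
11 → already a tail → [2, 7, 11, 13]
9 → replaces 11 → [2, 7, 9, 13]
2 → already a tail → [2, 7, 9, 13]
Four tails, so the longest strictly increasing subsequence has length 4 (e.g. 2, 7, 11, 14).

4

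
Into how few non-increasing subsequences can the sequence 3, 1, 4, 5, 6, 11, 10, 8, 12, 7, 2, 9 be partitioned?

Place each on the leftmost legal pile:
3 → new pile 1 (tops now [3])
1 → pile 1 (tops now [1])
4 → new pile 2 (tops now [1, 4])
5 → new pile 3 (tops now [1, 4, 5])
6 → new pile 4 (tops now [1, 4, 5, 6])
11 → new pile 5 (tops now [1, 4, 5, 6, 11])
10 → pile 5 (tops now [1, 4, 5, 6, 10])
8 → pile 5 (tops now [1, 4, 5, 6, 8])
12 → new pile 6 (tops now [1, 4, 5, 6, 8, 12])
7 → pile 5 (tops now [1, 4, 5, 6, 7, 12])
2 → pile 2 (tops now [1, 2, 5, 6, 7, 12])
9 → pile 6 (tops now [1, 2, 5, 6, 7, 9])
Six piles.

6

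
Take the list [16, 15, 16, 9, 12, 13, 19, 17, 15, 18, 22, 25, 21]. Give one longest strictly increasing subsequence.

9, 12, 13, 17, 18, 22, 25

Patience tails give the LIS length; then backtrack through the dp parents:
16 → extends → [16]
15 → replaces 16 → [15]
16 → extends → [15, 16]
9 → replaces 15 → [9, 16]
12 → replaces 16 → [9, 12]
13 → extends → [9, 12, 13]
19 → extends → [9, 12, 13, 19]
17 → replaces 19 → [9, 12, 13, 17]
15 → replaces 17 → [9, 12, 13, 15]
18 → extends → [9, 12, 13, 15, 18]
22 → extends → [9, 12, 13, 15, 18, 22]
25 → extends → [9, 12, 13, 15, 18, 22, 25]
21 → replaces 22 → [9, 12, 13, 15, 18, 21, 25]
Length 7; one witness is 9, 12, 13, 17, 18, 22, 25.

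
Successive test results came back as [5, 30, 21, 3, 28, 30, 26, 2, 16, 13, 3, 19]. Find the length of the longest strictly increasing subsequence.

Let dp[i] be the length of the longest such subsequence ending at index i:
i:      1  2  3  4  5  6  7  8  9 10 11 12
a[i]:   5 30 21  3 28 30 26  2 16 13  3 19
dp:     1  2  2  1  3  4  3  1  2  2  2  3
Maximum dp value is 4.

4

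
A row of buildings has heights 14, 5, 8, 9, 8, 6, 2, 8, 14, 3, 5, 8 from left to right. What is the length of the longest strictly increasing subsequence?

4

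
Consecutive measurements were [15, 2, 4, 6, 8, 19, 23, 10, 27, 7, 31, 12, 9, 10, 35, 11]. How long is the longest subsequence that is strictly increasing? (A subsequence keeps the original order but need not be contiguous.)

Track the smallest tail for each achievable length (strict):
15 → extends → [15]
2 → replaces 15 → [2]
4 → extends → [2, 4]
6 → extends → [2, 4, 6]
8 → extends → [2, 4, 6, 8]
19 → extends → [2, 4, 6, 8, 19]
23 → extends → [2, 4, 6, 8, 19, 23]
10 → replaces 19 → [2, 4, 6, 8, 10, 23]
27 → extends → [2, 4, 6, 8, 10, 23, 27]
7 → replaces 8 → [2, 4, 6, 7, 10, 23, 27]
31 → extends → [2, 4, 6, 7, 10, 23, 27, 31]
12 → replaces 23 → [2, 4, 6, 7, 10, 12, 27, 31]
9 → replaces 10 → [2, 4, 6, 7, 9, 12, 27, 31]
10 → replaces 12 → [2, 4, 6, 7, 9, 10, 27, 31]
35 → extends → [2, 4, 6, 7, 9, 10, 27, 31, 35]
11 → replaces 27 → [2, 4, 6, 7, 9, 10, 11, 31, 35]
Nine tails, so the longest strictly increasing subsequence has length 9 (e.g. 2, 4, 6, 8, 19, 23, 27, 31, 35).

9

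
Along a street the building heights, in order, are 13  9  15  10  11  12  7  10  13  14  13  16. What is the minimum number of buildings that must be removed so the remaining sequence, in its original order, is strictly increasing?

5

Fewest deletions = n − (longest strictly increasing subsequence).
i:      1  2  3  4  5  6  7  8  9 10 11 12
a[i]:  13  9 15 10 11 12  7 10 13 14 13 16
dp:     1  1  2  2  3  4  1  2  5  6  5  7
max dp = 7, so deletions = 12 − 7 = 5.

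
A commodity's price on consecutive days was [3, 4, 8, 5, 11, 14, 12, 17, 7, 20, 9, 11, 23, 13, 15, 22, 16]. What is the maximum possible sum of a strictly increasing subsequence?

100

Let S[i] be the best sum of a strictly increasing subsequence ending at i:
i:       1   2   3   4   5   6   7   8   9  10  11  12  13  14  15  16  17
a[i]:    3   4   8   5  11  14  12  17   7  20   9  11  23  13  15  22  16
S:       3   7  15  12  26  40  38  57  19  77  28  39 100  52  67  99  83
Maximum is 100 (e.g. 3 + 4 + 8 + 11 + 14 + 17 + 20 + 23).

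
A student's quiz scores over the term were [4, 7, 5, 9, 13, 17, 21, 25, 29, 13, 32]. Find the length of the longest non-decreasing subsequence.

9

Track the smallest tail for each achievable length (allowing ties):
4 → extends → [4]
7 → extends → [4, 7]
5 → replaces 7 → [4, 5]
9 → extends → [4, 5, 9]
13 → extends → [4, 5, 9, 13]
17 → extends → [4, 5, 9, 13, 17]
21 → extends → [4, 5, 9, 13, 17, 21]
25 → extends → [4, 5, 9, 13, 17, 21, 25]
29 → extends → [4, 5, 9, 13, 17, 21, 25, 29]
13 → replaces 17 → [4, 5, 9, 13, 13, 21, 25, 29]
32 → extends → [4, 5, 9, 13, 13, 21, 25, 29, 32]
Nine tails, so the longest non-decreasing subsequence has length 9 (e.g. 4, 7, 9, 13, 17, 21, 25, 29, 32).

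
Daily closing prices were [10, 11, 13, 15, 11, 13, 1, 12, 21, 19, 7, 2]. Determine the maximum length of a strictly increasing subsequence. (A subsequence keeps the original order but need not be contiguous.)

Track the smallest tail for each achievable length (strict):
10 → extends → [10]
11 → extends → [10, 11]
13 → extends → [10, 11, 13]
15 → extends → [10, 11, 13, 15]
11 → already a tail → [10, 11, 13, 15]
13 → already a tail → [10, 11, 13, 15]
1 → replaces 10 → [1, 11, 13, 15]
12 → replaces 13 → [1, 11, 12, 15]
21 → extends → [1, 11, 12, 15, 21]
19 → replaces 21 → [1, 11, 12, 15, 19]
7 → replaces 11 → [1, 7, 12, 15, 19]
2 → replaces 7 → [1, 2, 12, 15, 19]
Five tails, so the longest strictly increasing subsequence has length 5 (e.g. 10, 11, 13, 15, 21).

5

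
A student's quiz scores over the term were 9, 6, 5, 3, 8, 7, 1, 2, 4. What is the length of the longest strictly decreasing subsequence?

Let dp[i] be the longest strictly decreasing subsequence ending at i:
i:     1 2 3 4 5 6 7 8 9
a[i]:  9 6 5 3 8 7 1 2 4
dp:    1 2 3 4 2 3 5 5 4
Maximum is 5.

5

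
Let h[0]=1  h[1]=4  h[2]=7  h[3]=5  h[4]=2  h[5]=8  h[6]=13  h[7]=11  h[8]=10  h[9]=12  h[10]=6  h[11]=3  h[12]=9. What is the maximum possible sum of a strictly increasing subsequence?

Let S[i] be the best sum of a strictly increasing subsequence ending at i:
i:      0  1  2  3  4  5  6  7  8  9 10 11 12
h[i]:   1  4  7  5  2  8 13 11 10 12  6  3  9
S:      1  5 12 10  3 20 33 31 30 43 16  6 29
Maximum is 43 (e.g. 1 + 4 + 7 + 8 + 11 + 12).

43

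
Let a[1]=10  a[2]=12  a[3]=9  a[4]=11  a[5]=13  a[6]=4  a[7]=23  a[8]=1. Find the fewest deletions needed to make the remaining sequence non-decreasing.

4

Fewest deletions = n − (longest non-decreasing subsequence).
Patience tails:
10 → extends → [10]
12 → extends → [10, 12]
9 → replaces 10 → [9, 12]
11 → replaces 12 → [9, 11]
13 → extends → [9, 11, 13]
4 → replaces 9 → [4, 11, 13]
23 → extends → [4, 11, 13, 23]
1 → replaces 4 → [1, 11, 13, 23]
Longest non-decreasing subsequence has length 4, so deletions = 8 − 4 = 4.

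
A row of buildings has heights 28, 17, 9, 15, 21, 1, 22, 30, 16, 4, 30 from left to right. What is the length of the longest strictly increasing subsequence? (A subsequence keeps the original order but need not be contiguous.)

Let dp[i] be the length of the longest such subsequence ending at index i:
i:      1  2  3  4  5  6  7  8  9 10 11
a[i]:  28 17  9 15 21  1 22 30 16  4 30
dp:     1  1  1  2  3  1  4  5  3  2  5
Maximum dp value is 5.

5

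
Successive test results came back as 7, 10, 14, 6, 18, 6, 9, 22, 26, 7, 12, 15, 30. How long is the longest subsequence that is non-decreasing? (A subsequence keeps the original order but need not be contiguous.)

Track the smallest tail for each achievable length (allowing ties):
7 → extends → [7]
10 → extends → [7, 10]
14 → extends → [7, 10, 14]
6 → replaces 7 → [6, 10, 14]
18 → extends → [6, 10, 14, 18]
6 → replaces 10 → [6, 6, 14, 18]
9 → replaces 14 → [6, 6, 9, 18]
22 → extends → [6, 6, 9, 18, 22]
26 → extends → [6, 6, 9, 18, 22, 26]
7 → replaces 9 → [6, 6, 7, 18, 22, 26]
12 → replaces 18 → [6, 6, 7, 12, 22, 26]
15 → replaces 22 → [6, 6, 7, 12, 15, 26]
30 → extends → [6, 6, 7, 12, 15, 26, 30]
Seven tails, so the longest non-decreasing subsequence has length 7 (e.g. 7, 10, 14, 18, 22, 26, 30).

7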